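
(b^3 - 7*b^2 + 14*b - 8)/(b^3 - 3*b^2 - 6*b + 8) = (b - 2)/(b + 2)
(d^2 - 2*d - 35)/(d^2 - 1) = (d^2 - 2*d - 35)/(d^2 - 1)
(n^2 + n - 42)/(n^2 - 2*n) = (n^2 + n - 42)/(n*(n - 2))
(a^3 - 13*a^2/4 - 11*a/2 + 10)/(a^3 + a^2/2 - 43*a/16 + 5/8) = 4*(a - 4)/(4*a - 1)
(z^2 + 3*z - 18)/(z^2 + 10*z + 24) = (z - 3)/(z + 4)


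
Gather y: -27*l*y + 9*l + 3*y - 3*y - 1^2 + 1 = -27*l*y + 9*l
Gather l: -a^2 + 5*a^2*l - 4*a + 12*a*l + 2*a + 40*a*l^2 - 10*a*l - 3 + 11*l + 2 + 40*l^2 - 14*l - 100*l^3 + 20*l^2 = -a^2 - 2*a - 100*l^3 + l^2*(40*a + 60) + l*(5*a^2 + 2*a - 3) - 1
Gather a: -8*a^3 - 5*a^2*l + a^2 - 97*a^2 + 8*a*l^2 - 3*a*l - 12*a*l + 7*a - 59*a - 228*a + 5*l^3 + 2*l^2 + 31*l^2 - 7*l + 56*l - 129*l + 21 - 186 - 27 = -8*a^3 + a^2*(-5*l - 96) + a*(8*l^2 - 15*l - 280) + 5*l^3 + 33*l^2 - 80*l - 192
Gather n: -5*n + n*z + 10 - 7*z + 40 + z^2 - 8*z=n*(z - 5) + z^2 - 15*z + 50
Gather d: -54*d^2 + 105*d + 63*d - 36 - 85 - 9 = -54*d^2 + 168*d - 130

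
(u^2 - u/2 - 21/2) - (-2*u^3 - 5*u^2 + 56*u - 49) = 2*u^3 + 6*u^2 - 113*u/2 + 77/2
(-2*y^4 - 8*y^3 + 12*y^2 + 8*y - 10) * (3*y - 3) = -6*y^5 - 18*y^4 + 60*y^3 - 12*y^2 - 54*y + 30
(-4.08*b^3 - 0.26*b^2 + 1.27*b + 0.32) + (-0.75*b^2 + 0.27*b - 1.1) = -4.08*b^3 - 1.01*b^2 + 1.54*b - 0.78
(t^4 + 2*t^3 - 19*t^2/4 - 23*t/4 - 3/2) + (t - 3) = t^4 + 2*t^3 - 19*t^2/4 - 19*t/4 - 9/2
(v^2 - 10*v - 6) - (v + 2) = v^2 - 11*v - 8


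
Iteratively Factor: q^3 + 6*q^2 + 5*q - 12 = (q - 1)*(q^2 + 7*q + 12) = (q - 1)*(q + 4)*(q + 3)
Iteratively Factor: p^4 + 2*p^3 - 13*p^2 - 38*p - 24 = (p - 4)*(p^3 + 6*p^2 + 11*p + 6) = (p - 4)*(p + 1)*(p^2 + 5*p + 6) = (p - 4)*(p + 1)*(p + 3)*(p + 2)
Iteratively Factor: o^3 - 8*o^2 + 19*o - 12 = (o - 4)*(o^2 - 4*o + 3) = (o - 4)*(o - 1)*(o - 3)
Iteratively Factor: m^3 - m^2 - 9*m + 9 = (m + 3)*(m^2 - 4*m + 3) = (m - 3)*(m + 3)*(m - 1)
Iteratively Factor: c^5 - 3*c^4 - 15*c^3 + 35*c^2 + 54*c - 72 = (c - 4)*(c^4 + c^3 - 11*c^2 - 9*c + 18) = (c - 4)*(c - 3)*(c^3 + 4*c^2 + c - 6) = (c - 4)*(c - 3)*(c + 2)*(c^2 + 2*c - 3) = (c - 4)*(c - 3)*(c + 2)*(c + 3)*(c - 1)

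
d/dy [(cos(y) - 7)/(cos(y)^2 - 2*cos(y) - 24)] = (cos(y)^2 - 14*cos(y) + 38)*sin(y)/(sin(y)^2 + 2*cos(y) + 23)^2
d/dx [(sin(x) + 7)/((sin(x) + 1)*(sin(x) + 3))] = (-14*sin(x) + cos(x)^2 - 26)*cos(x)/((sin(x) + 1)^2*(sin(x) + 3)^2)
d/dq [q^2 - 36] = 2*q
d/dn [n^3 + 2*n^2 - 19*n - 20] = 3*n^2 + 4*n - 19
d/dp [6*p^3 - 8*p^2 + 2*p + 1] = 18*p^2 - 16*p + 2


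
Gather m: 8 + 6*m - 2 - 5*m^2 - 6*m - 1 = 5 - 5*m^2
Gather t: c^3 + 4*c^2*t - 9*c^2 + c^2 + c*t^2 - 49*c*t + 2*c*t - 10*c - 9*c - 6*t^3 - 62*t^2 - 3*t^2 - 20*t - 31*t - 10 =c^3 - 8*c^2 - 19*c - 6*t^3 + t^2*(c - 65) + t*(4*c^2 - 47*c - 51) - 10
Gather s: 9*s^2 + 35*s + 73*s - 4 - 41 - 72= 9*s^2 + 108*s - 117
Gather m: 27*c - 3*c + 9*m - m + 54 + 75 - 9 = 24*c + 8*m + 120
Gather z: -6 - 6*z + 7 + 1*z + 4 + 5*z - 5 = 0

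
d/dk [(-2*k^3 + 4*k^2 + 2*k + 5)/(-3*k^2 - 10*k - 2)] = 2*(3*k^4 + 20*k^3 - 11*k^2 + 7*k + 23)/(9*k^4 + 60*k^3 + 112*k^2 + 40*k + 4)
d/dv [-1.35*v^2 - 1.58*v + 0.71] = -2.7*v - 1.58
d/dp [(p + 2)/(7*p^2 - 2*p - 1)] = (-7*p^2 - 28*p + 3)/(49*p^4 - 28*p^3 - 10*p^2 + 4*p + 1)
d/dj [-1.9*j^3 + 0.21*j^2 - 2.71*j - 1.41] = -5.7*j^2 + 0.42*j - 2.71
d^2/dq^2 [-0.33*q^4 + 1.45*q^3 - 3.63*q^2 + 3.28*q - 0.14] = -3.96*q^2 + 8.7*q - 7.26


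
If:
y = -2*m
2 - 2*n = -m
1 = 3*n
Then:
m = -4/3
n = 1/3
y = 8/3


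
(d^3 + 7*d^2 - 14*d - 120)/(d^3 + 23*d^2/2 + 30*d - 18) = 2*(d^2 + d - 20)/(2*d^2 + 11*d - 6)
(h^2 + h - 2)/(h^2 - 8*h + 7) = (h + 2)/(h - 7)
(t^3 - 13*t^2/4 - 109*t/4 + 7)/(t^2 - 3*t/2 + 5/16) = 4*(t^2 - 3*t - 28)/(4*t - 5)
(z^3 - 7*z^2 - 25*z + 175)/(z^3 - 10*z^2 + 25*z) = (z^2 - 2*z - 35)/(z*(z - 5))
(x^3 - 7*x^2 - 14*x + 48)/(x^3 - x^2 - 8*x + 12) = (x - 8)/(x - 2)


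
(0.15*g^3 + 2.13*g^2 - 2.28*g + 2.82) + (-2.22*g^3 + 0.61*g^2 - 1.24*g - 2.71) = -2.07*g^3 + 2.74*g^2 - 3.52*g + 0.11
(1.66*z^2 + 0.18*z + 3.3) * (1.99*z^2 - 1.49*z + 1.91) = 3.3034*z^4 - 2.1152*z^3 + 9.4694*z^2 - 4.5732*z + 6.303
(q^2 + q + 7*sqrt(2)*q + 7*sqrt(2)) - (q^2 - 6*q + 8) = 7*q + 7*sqrt(2)*q - 8 + 7*sqrt(2)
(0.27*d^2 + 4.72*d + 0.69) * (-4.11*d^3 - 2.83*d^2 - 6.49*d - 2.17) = -1.1097*d^5 - 20.1633*d^4 - 17.9458*d^3 - 33.1714*d^2 - 14.7205*d - 1.4973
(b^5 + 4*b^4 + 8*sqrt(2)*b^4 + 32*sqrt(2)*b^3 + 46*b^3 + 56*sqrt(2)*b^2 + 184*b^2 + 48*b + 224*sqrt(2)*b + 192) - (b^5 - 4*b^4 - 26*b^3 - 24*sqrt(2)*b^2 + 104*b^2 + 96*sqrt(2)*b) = 8*b^4 + 8*sqrt(2)*b^4 + 32*sqrt(2)*b^3 + 72*b^3 + 80*b^2 + 80*sqrt(2)*b^2 + 48*b + 128*sqrt(2)*b + 192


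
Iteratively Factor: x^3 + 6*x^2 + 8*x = (x + 4)*(x^2 + 2*x) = x*(x + 4)*(x + 2)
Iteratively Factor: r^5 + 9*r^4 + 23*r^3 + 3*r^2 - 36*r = (r + 3)*(r^4 + 6*r^3 + 5*r^2 - 12*r) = (r + 3)*(r + 4)*(r^3 + 2*r^2 - 3*r) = (r - 1)*(r + 3)*(r + 4)*(r^2 + 3*r) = r*(r - 1)*(r + 3)*(r + 4)*(r + 3)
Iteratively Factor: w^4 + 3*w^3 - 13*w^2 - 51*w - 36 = (w + 3)*(w^3 - 13*w - 12) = (w + 1)*(w + 3)*(w^2 - w - 12) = (w + 1)*(w + 3)^2*(w - 4)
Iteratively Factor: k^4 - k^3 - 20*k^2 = (k + 4)*(k^3 - 5*k^2) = k*(k + 4)*(k^2 - 5*k) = k*(k - 5)*(k + 4)*(k)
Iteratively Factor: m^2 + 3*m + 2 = (m + 1)*(m + 2)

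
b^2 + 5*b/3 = b*(b + 5/3)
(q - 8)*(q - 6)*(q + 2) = q^3 - 12*q^2 + 20*q + 96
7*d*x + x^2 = x*(7*d + x)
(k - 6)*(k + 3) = k^2 - 3*k - 18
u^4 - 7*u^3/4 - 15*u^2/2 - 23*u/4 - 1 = (u - 4)*(u + 1/4)*(u + 1)^2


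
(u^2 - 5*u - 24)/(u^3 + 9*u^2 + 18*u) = (u - 8)/(u*(u + 6))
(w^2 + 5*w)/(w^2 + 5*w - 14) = w*(w + 5)/(w^2 + 5*w - 14)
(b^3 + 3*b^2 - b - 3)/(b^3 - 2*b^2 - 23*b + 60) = (b^3 + 3*b^2 - b - 3)/(b^3 - 2*b^2 - 23*b + 60)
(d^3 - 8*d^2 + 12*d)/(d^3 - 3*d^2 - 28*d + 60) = d/(d + 5)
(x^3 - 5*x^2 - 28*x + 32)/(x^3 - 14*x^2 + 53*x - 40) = (x + 4)/(x - 5)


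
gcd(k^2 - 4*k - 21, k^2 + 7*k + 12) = k + 3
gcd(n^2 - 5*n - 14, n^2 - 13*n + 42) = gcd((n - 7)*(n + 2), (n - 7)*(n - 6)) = n - 7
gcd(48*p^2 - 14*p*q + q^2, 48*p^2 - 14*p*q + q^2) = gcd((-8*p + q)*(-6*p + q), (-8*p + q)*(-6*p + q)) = 48*p^2 - 14*p*q + q^2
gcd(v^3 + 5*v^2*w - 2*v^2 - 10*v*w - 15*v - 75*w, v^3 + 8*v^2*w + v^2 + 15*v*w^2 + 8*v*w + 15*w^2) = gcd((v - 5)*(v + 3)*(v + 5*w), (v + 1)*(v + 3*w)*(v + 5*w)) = v + 5*w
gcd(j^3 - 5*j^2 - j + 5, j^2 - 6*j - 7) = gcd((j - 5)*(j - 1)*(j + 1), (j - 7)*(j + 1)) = j + 1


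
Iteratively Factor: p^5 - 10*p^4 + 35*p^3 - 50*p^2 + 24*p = (p - 2)*(p^4 - 8*p^3 + 19*p^2 - 12*p) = p*(p - 2)*(p^3 - 8*p^2 + 19*p - 12) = p*(p - 4)*(p - 2)*(p^2 - 4*p + 3) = p*(p - 4)*(p - 3)*(p - 2)*(p - 1)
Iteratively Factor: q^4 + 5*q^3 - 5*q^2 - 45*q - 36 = (q + 3)*(q^3 + 2*q^2 - 11*q - 12) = (q + 3)*(q + 4)*(q^2 - 2*q - 3) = (q - 3)*(q + 3)*(q + 4)*(q + 1)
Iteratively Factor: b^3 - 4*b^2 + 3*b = (b)*(b^2 - 4*b + 3) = b*(b - 1)*(b - 3)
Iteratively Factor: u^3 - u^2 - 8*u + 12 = (u - 2)*(u^2 + u - 6) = (u - 2)*(u + 3)*(u - 2)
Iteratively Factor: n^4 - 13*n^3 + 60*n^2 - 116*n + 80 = (n - 2)*(n^3 - 11*n^2 + 38*n - 40) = (n - 2)^2*(n^2 - 9*n + 20) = (n - 5)*(n - 2)^2*(n - 4)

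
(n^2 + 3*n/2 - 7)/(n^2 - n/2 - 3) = (2*n + 7)/(2*n + 3)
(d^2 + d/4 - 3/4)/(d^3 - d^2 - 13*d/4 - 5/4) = (4*d - 3)/(4*d^2 - 8*d - 5)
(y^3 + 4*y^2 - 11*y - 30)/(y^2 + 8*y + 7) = (y^3 + 4*y^2 - 11*y - 30)/(y^2 + 8*y + 7)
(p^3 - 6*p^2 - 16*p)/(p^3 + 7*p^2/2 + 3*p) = 2*(p - 8)/(2*p + 3)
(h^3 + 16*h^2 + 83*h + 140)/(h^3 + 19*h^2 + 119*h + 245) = (h + 4)/(h + 7)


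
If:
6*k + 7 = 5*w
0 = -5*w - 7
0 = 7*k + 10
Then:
No Solution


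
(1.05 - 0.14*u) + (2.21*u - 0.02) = 2.07*u + 1.03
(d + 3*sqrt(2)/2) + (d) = 2*d + 3*sqrt(2)/2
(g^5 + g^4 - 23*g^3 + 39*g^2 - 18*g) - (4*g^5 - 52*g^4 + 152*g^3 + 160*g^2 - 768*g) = -3*g^5 + 53*g^4 - 175*g^3 - 121*g^2 + 750*g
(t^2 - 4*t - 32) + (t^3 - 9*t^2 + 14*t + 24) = t^3 - 8*t^2 + 10*t - 8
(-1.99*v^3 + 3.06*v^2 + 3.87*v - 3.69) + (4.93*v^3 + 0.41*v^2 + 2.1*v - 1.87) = 2.94*v^3 + 3.47*v^2 + 5.97*v - 5.56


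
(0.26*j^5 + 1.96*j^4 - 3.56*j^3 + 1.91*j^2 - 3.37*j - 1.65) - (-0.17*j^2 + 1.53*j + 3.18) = 0.26*j^5 + 1.96*j^4 - 3.56*j^3 + 2.08*j^2 - 4.9*j - 4.83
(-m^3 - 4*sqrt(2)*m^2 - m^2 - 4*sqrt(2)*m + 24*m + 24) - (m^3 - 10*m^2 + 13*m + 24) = -2*m^3 - 4*sqrt(2)*m^2 + 9*m^2 - 4*sqrt(2)*m + 11*m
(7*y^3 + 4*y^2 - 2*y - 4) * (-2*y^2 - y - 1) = -14*y^5 - 15*y^4 - 7*y^3 + 6*y^2 + 6*y + 4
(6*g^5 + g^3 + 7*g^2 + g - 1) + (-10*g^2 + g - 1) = 6*g^5 + g^3 - 3*g^2 + 2*g - 2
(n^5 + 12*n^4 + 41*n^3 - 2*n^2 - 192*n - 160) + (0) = n^5 + 12*n^4 + 41*n^3 - 2*n^2 - 192*n - 160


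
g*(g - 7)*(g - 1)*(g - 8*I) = g^4 - 8*g^3 - 8*I*g^3 + 7*g^2 + 64*I*g^2 - 56*I*g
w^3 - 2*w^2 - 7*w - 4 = (w - 4)*(w + 1)^2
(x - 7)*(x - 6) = x^2 - 13*x + 42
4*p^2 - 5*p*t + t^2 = (-4*p + t)*(-p + t)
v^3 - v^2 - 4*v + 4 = (v - 2)*(v - 1)*(v + 2)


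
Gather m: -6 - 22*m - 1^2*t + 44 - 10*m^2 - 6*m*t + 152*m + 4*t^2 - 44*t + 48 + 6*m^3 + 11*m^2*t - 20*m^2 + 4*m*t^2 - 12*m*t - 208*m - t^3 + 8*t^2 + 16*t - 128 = 6*m^3 + m^2*(11*t - 30) + m*(4*t^2 - 18*t - 78) - t^3 + 12*t^2 - 29*t - 42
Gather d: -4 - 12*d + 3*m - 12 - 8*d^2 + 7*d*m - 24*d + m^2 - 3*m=-8*d^2 + d*(7*m - 36) + m^2 - 16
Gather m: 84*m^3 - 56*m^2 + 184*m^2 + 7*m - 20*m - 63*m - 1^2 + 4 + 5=84*m^3 + 128*m^2 - 76*m + 8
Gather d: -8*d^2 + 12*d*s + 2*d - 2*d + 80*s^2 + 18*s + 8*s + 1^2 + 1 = -8*d^2 + 12*d*s + 80*s^2 + 26*s + 2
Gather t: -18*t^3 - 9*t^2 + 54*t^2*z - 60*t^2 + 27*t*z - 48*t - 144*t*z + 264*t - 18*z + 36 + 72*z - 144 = -18*t^3 + t^2*(54*z - 69) + t*(216 - 117*z) + 54*z - 108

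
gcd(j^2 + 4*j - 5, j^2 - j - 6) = 1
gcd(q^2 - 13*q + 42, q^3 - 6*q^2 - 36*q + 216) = q - 6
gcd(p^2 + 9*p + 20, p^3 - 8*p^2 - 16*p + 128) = p + 4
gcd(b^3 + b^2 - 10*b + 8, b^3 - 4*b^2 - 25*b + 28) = b^2 + 3*b - 4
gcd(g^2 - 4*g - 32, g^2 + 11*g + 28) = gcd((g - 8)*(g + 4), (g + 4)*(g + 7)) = g + 4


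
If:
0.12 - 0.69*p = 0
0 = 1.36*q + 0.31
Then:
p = 0.17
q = -0.23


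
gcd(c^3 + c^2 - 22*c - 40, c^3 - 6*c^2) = 1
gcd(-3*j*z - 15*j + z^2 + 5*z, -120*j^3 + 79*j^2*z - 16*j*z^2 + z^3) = -3*j + z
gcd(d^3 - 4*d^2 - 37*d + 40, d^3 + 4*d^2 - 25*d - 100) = d + 5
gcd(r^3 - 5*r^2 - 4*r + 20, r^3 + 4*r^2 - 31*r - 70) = r^2 - 3*r - 10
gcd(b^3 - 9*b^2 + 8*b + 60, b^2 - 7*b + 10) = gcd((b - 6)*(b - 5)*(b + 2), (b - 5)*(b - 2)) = b - 5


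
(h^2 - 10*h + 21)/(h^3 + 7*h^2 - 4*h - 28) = (h^2 - 10*h + 21)/(h^3 + 7*h^2 - 4*h - 28)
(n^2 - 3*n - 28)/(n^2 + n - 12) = (n - 7)/(n - 3)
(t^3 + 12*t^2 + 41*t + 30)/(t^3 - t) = (t^2 + 11*t + 30)/(t*(t - 1))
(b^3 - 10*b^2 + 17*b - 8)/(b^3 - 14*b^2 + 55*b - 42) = (b^2 - 9*b + 8)/(b^2 - 13*b + 42)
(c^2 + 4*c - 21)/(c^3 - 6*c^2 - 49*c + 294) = (c - 3)/(c^2 - 13*c + 42)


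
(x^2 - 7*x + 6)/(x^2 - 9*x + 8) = (x - 6)/(x - 8)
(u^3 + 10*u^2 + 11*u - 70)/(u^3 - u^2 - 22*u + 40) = (u + 7)/(u - 4)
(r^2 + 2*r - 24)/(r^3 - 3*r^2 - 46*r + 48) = (r - 4)/(r^2 - 9*r + 8)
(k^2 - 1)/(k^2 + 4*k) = (k^2 - 1)/(k*(k + 4))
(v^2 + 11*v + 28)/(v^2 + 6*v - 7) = (v + 4)/(v - 1)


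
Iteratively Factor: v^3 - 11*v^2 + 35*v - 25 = (v - 1)*(v^2 - 10*v + 25) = (v - 5)*(v - 1)*(v - 5)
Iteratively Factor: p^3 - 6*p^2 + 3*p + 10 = (p - 5)*(p^2 - p - 2) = (p - 5)*(p + 1)*(p - 2)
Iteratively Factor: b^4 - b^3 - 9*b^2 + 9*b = (b - 3)*(b^3 + 2*b^2 - 3*b) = b*(b - 3)*(b^2 + 2*b - 3) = b*(b - 3)*(b + 3)*(b - 1)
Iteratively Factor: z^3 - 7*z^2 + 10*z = (z - 2)*(z^2 - 5*z) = (z - 5)*(z - 2)*(z)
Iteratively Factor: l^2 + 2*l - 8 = (l - 2)*(l + 4)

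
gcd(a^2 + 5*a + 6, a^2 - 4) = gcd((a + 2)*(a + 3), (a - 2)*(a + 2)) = a + 2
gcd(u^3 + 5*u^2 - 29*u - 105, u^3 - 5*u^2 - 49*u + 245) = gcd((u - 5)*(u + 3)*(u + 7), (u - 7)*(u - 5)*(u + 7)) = u^2 + 2*u - 35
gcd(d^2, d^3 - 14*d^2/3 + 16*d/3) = d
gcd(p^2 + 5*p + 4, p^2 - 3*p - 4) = p + 1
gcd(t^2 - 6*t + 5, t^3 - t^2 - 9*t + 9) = t - 1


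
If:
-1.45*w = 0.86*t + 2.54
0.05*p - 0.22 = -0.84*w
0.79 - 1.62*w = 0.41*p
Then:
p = 1.17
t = -3.28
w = 0.19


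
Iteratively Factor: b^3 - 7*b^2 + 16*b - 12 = (b - 2)*(b^2 - 5*b + 6) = (b - 3)*(b - 2)*(b - 2)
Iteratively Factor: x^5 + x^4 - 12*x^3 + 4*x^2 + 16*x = (x - 2)*(x^4 + 3*x^3 - 6*x^2 - 8*x) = (x - 2)*(x + 4)*(x^3 - x^2 - 2*x) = (x - 2)^2*(x + 4)*(x^2 + x) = x*(x - 2)^2*(x + 4)*(x + 1)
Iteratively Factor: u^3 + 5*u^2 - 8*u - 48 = (u + 4)*(u^2 + u - 12) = (u - 3)*(u + 4)*(u + 4)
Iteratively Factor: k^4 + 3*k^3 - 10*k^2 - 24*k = (k - 3)*(k^3 + 6*k^2 + 8*k) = k*(k - 3)*(k^2 + 6*k + 8) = k*(k - 3)*(k + 4)*(k + 2)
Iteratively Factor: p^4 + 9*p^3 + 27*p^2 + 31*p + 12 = (p + 1)*(p^3 + 8*p^2 + 19*p + 12) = (p + 1)*(p + 4)*(p^2 + 4*p + 3) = (p + 1)^2*(p + 4)*(p + 3)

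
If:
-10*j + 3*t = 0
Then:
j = 3*t/10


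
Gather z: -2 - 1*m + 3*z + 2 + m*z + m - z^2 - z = -z^2 + z*(m + 2)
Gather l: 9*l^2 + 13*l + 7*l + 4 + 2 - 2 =9*l^2 + 20*l + 4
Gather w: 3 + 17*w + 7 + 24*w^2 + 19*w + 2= 24*w^2 + 36*w + 12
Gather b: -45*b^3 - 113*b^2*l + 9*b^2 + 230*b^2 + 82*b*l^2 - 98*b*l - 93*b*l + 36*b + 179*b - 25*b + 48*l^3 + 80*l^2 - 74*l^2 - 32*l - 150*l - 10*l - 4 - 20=-45*b^3 + b^2*(239 - 113*l) + b*(82*l^2 - 191*l + 190) + 48*l^3 + 6*l^2 - 192*l - 24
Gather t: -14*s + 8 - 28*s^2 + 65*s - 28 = -28*s^2 + 51*s - 20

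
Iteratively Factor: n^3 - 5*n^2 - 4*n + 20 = (n + 2)*(n^2 - 7*n + 10) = (n - 2)*(n + 2)*(n - 5)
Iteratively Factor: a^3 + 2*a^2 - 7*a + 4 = (a + 4)*(a^2 - 2*a + 1) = (a - 1)*(a + 4)*(a - 1)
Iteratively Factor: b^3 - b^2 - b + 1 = (b + 1)*(b^2 - 2*b + 1) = (b - 1)*(b + 1)*(b - 1)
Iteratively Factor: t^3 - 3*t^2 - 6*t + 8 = (t - 1)*(t^2 - 2*t - 8) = (t - 4)*(t - 1)*(t + 2)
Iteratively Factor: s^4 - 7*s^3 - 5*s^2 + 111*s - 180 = (s - 5)*(s^3 - 2*s^2 - 15*s + 36) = (s - 5)*(s - 3)*(s^2 + s - 12) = (s - 5)*(s - 3)^2*(s + 4)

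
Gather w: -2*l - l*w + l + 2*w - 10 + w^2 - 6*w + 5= -l + w^2 + w*(-l - 4) - 5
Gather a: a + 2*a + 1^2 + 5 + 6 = 3*a + 12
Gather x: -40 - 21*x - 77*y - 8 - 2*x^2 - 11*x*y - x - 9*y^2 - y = -2*x^2 + x*(-11*y - 22) - 9*y^2 - 78*y - 48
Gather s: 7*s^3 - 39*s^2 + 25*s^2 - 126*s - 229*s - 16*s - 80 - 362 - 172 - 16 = 7*s^3 - 14*s^2 - 371*s - 630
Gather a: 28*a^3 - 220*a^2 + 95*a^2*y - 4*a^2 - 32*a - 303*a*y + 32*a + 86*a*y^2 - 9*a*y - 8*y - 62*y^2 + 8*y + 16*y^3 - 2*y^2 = 28*a^3 + a^2*(95*y - 224) + a*(86*y^2 - 312*y) + 16*y^3 - 64*y^2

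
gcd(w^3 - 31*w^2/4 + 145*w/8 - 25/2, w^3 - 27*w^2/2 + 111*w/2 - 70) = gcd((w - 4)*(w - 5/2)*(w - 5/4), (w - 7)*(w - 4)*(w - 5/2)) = w^2 - 13*w/2 + 10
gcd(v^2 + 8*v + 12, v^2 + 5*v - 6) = v + 6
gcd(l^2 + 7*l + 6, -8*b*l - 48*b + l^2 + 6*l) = l + 6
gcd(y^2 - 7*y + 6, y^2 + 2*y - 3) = y - 1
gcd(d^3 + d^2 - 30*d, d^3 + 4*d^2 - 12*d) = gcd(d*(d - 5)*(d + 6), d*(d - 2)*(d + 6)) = d^2 + 6*d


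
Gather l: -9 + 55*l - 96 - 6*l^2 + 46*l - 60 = -6*l^2 + 101*l - 165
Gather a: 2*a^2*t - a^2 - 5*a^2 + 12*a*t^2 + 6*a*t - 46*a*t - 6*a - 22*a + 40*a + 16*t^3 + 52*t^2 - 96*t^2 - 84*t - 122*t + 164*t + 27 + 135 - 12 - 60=a^2*(2*t - 6) + a*(12*t^2 - 40*t + 12) + 16*t^3 - 44*t^2 - 42*t + 90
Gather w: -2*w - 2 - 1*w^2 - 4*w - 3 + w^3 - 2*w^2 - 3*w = w^3 - 3*w^2 - 9*w - 5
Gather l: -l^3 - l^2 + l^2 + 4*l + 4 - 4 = -l^3 + 4*l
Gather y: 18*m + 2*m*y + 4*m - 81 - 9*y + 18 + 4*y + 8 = 22*m + y*(2*m - 5) - 55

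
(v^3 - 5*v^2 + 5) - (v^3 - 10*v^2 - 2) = 5*v^2 + 7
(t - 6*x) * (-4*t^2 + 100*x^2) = -4*t^3 + 24*t^2*x + 100*t*x^2 - 600*x^3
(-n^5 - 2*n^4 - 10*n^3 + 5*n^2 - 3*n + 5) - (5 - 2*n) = -n^5 - 2*n^4 - 10*n^3 + 5*n^2 - n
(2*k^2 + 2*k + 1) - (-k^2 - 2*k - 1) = 3*k^2 + 4*k + 2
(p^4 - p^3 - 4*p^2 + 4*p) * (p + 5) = p^5 + 4*p^4 - 9*p^3 - 16*p^2 + 20*p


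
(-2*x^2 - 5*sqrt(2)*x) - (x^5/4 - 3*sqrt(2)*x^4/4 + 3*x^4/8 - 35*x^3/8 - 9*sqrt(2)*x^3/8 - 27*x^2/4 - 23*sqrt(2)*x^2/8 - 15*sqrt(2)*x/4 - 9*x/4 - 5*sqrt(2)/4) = -x^5/4 - 3*x^4/8 + 3*sqrt(2)*x^4/4 + 9*sqrt(2)*x^3/8 + 35*x^3/8 + 23*sqrt(2)*x^2/8 + 19*x^2/4 - 5*sqrt(2)*x/4 + 9*x/4 + 5*sqrt(2)/4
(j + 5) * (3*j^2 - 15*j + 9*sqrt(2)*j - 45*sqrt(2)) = 3*j^3 + 9*sqrt(2)*j^2 - 75*j - 225*sqrt(2)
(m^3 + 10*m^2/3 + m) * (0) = 0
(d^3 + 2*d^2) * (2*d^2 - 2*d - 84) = 2*d^5 + 2*d^4 - 88*d^3 - 168*d^2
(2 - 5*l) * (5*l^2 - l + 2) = -25*l^3 + 15*l^2 - 12*l + 4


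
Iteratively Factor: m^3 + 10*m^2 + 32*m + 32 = (m + 4)*(m^2 + 6*m + 8) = (m + 4)^2*(m + 2)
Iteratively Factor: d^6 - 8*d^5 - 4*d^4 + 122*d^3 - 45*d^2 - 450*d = (d - 3)*(d^5 - 5*d^4 - 19*d^3 + 65*d^2 + 150*d) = d*(d - 3)*(d^4 - 5*d^3 - 19*d^2 + 65*d + 150) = d*(d - 3)*(d + 3)*(d^3 - 8*d^2 + 5*d + 50) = d*(d - 5)*(d - 3)*(d + 3)*(d^2 - 3*d - 10) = d*(d - 5)^2*(d - 3)*(d + 3)*(d + 2)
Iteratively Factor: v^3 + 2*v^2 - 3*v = (v)*(v^2 + 2*v - 3) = v*(v + 3)*(v - 1)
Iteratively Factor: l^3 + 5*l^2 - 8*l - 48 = (l + 4)*(l^2 + l - 12) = (l + 4)^2*(l - 3)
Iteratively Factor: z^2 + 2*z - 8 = (z - 2)*(z + 4)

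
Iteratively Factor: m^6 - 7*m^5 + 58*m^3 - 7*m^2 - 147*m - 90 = (m + 1)*(m^5 - 8*m^4 + 8*m^3 + 50*m^2 - 57*m - 90) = (m - 3)*(m + 1)*(m^4 - 5*m^3 - 7*m^2 + 29*m + 30) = (m - 3)*(m + 1)^2*(m^3 - 6*m^2 - m + 30) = (m - 3)^2*(m + 1)^2*(m^2 - 3*m - 10) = (m - 5)*(m - 3)^2*(m + 1)^2*(m + 2)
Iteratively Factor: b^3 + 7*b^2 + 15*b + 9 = (b + 3)*(b^2 + 4*b + 3) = (b + 3)^2*(b + 1)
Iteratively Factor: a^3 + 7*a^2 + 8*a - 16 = (a + 4)*(a^2 + 3*a - 4) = (a + 4)^2*(a - 1)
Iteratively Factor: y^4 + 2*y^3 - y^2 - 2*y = (y + 2)*(y^3 - y) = y*(y + 2)*(y^2 - 1) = y*(y + 1)*(y + 2)*(y - 1)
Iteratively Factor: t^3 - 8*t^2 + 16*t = (t - 4)*(t^2 - 4*t) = t*(t - 4)*(t - 4)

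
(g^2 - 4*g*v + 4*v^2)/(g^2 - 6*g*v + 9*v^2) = (g^2 - 4*g*v + 4*v^2)/(g^2 - 6*g*v + 9*v^2)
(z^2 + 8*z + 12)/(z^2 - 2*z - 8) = (z + 6)/(z - 4)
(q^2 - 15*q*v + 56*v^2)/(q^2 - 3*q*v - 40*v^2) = (q - 7*v)/(q + 5*v)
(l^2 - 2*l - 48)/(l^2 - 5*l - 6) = (-l^2 + 2*l + 48)/(-l^2 + 5*l + 6)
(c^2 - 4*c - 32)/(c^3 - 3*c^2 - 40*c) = (c + 4)/(c*(c + 5))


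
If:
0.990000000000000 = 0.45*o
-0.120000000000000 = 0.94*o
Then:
No Solution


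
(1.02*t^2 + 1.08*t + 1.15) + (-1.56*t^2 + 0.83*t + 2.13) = -0.54*t^2 + 1.91*t + 3.28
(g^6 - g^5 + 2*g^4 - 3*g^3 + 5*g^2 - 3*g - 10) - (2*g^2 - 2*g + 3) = g^6 - g^5 + 2*g^4 - 3*g^3 + 3*g^2 - g - 13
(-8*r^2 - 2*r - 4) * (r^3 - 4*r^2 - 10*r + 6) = -8*r^5 + 30*r^4 + 84*r^3 - 12*r^2 + 28*r - 24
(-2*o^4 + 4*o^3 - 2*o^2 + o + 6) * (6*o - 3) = -12*o^5 + 30*o^4 - 24*o^3 + 12*o^2 + 33*o - 18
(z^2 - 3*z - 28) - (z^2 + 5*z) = -8*z - 28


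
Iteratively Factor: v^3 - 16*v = (v + 4)*(v^2 - 4*v) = (v - 4)*(v + 4)*(v)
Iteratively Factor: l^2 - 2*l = (l)*(l - 2)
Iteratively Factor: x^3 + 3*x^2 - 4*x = (x - 1)*(x^2 + 4*x) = x*(x - 1)*(x + 4)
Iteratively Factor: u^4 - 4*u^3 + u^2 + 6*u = (u)*(u^3 - 4*u^2 + u + 6) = u*(u - 2)*(u^2 - 2*u - 3) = u*(u - 2)*(u + 1)*(u - 3)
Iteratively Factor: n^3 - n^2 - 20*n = (n - 5)*(n^2 + 4*n) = n*(n - 5)*(n + 4)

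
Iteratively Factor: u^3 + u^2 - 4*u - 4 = (u + 1)*(u^2 - 4) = (u + 1)*(u + 2)*(u - 2)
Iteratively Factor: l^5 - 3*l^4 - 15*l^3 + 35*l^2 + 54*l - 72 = (l - 1)*(l^4 - 2*l^3 - 17*l^2 + 18*l + 72) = (l - 1)*(l + 3)*(l^3 - 5*l^2 - 2*l + 24) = (l - 3)*(l - 1)*(l + 3)*(l^2 - 2*l - 8) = (l - 3)*(l - 1)*(l + 2)*(l + 3)*(l - 4)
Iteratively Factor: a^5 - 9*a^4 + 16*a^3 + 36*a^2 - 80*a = (a - 2)*(a^4 - 7*a^3 + 2*a^2 + 40*a) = a*(a - 2)*(a^3 - 7*a^2 + 2*a + 40) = a*(a - 2)*(a + 2)*(a^2 - 9*a + 20) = a*(a - 4)*(a - 2)*(a + 2)*(a - 5)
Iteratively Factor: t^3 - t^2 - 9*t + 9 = (t + 3)*(t^2 - 4*t + 3) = (t - 3)*(t + 3)*(t - 1)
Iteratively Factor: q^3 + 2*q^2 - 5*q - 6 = (q + 3)*(q^2 - q - 2) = (q + 1)*(q + 3)*(q - 2)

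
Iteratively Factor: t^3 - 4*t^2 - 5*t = (t)*(t^2 - 4*t - 5) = t*(t + 1)*(t - 5)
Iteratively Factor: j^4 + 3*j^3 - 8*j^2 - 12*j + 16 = (j - 2)*(j^3 + 5*j^2 + 2*j - 8) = (j - 2)*(j + 4)*(j^2 + j - 2) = (j - 2)*(j + 2)*(j + 4)*(j - 1)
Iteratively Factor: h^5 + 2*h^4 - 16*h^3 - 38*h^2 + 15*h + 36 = (h - 4)*(h^4 + 6*h^3 + 8*h^2 - 6*h - 9) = (h - 4)*(h + 3)*(h^3 + 3*h^2 - h - 3) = (h - 4)*(h + 3)^2*(h^2 - 1) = (h - 4)*(h + 1)*(h + 3)^2*(h - 1)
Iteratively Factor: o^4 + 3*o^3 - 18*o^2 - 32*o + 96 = (o + 4)*(o^3 - o^2 - 14*o + 24) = (o + 4)^2*(o^2 - 5*o + 6) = (o - 2)*(o + 4)^2*(o - 3)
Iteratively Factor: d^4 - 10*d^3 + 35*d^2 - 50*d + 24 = (d - 3)*(d^3 - 7*d^2 + 14*d - 8) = (d - 4)*(d - 3)*(d^2 - 3*d + 2) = (d - 4)*(d - 3)*(d - 1)*(d - 2)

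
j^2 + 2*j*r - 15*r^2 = (j - 3*r)*(j + 5*r)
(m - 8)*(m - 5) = m^2 - 13*m + 40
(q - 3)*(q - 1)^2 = q^3 - 5*q^2 + 7*q - 3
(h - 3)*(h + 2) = h^2 - h - 6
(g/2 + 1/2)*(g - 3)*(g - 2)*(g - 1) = g^4/2 - 5*g^3/2 + 5*g^2/2 + 5*g/2 - 3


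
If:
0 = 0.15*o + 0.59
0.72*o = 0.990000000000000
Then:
No Solution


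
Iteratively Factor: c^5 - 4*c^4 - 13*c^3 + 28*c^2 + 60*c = (c)*(c^4 - 4*c^3 - 13*c^2 + 28*c + 60) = c*(c + 2)*(c^3 - 6*c^2 - c + 30) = c*(c - 5)*(c + 2)*(c^2 - c - 6) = c*(c - 5)*(c + 2)^2*(c - 3)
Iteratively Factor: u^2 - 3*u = (u)*(u - 3)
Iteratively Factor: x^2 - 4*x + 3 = (x - 1)*(x - 3)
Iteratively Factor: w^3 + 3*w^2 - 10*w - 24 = (w - 3)*(w^2 + 6*w + 8) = (w - 3)*(w + 2)*(w + 4)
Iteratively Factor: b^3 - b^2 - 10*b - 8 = (b - 4)*(b^2 + 3*b + 2) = (b - 4)*(b + 1)*(b + 2)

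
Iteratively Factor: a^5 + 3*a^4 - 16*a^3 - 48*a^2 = (a + 3)*(a^4 - 16*a^2) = (a - 4)*(a + 3)*(a^3 + 4*a^2) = (a - 4)*(a + 3)*(a + 4)*(a^2) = a*(a - 4)*(a + 3)*(a + 4)*(a)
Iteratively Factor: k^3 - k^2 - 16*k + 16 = (k - 4)*(k^2 + 3*k - 4) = (k - 4)*(k + 4)*(k - 1)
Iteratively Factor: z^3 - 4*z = (z)*(z^2 - 4) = z*(z - 2)*(z + 2)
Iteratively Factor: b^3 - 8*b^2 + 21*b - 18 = (b - 3)*(b^2 - 5*b + 6) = (b - 3)^2*(b - 2)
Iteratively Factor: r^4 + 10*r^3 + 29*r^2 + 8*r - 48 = (r + 3)*(r^3 + 7*r^2 + 8*r - 16) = (r + 3)*(r + 4)*(r^2 + 3*r - 4) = (r - 1)*(r + 3)*(r + 4)*(r + 4)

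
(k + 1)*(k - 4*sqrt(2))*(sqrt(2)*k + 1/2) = sqrt(2)*k^3 - 15*k^2/2 + sqrt(2)*k^2 - 15*k/2 - 2*sqrt(2)*k - 2*sqrt(2)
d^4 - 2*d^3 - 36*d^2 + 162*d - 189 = (d - 3)^3*(d + 7)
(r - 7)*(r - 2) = r^2 - 9*r + 14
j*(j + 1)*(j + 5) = j^3 + 6*j^2 + 5*j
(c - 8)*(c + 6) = c^2 - 2*c - 48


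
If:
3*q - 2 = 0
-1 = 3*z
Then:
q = 2/3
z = -1/3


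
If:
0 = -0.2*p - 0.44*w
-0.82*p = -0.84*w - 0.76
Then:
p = 0.63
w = -0.29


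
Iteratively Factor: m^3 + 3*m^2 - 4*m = (m)*(m^2 + 3*m - 4) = m*(m + 4)*(m - 1)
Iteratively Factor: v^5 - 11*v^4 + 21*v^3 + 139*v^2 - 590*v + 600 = (v - 5)*(v^4 - 6*v^3 - 9*v^2 + 94*v - 120) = (v - 5)*(v - 3)*(v^3 - 3*v^2 - 18*v + 40) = (v - 5)^2*(v - 3)*(v^2 + 2*v - 8) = (v - 5)^2*(v - 3)*(v - 2)*(v + 4)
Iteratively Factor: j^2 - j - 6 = (j + 2)*(j - 3)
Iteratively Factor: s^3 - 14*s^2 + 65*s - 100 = (s - 5)*(s^2 - 9*s + 20) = (s - 5)*(s - 4)*(s - 5)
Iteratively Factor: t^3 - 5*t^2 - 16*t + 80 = (t + 4)*(t^2 - 9*t + 20) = (t - 5)*(t + 4)*(t - 4)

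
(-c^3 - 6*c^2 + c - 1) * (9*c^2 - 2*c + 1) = -9*c^5 - 52*c^4 + 20*c^3 - 17*c^2 + 3*c - 1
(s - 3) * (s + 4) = s^2 + s - 12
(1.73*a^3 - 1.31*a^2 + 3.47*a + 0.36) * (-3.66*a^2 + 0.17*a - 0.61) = -6.3318*a^5 + 5.0887*a^4 - 13.9782*a^3 + 0.0714000000000001*a^2 - 2.0555*a - 0.2196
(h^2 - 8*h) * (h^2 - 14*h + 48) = h^4 - 22*h^3 + 160*h^2 - 384*h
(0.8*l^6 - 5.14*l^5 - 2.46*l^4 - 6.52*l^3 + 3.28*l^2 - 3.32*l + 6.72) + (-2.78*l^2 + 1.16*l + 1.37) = 0.8*l^6 - 5.14*l^5 - 2.46*l^4 - 6.52*l^3 + 0.5*l^2 - 2.16*l + 8.09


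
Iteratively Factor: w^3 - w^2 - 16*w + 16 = (w + 4)*(w^2 - 5*w + 4) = (w - 1)*(w + 4)*(w - 4)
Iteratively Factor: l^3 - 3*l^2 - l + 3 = (l - 1)*(l^2 - 2*l - 3) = (l - 3)*(l - 1)*(l + 1)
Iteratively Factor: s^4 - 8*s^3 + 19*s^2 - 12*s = (s - 4)*(s^3 - 4*s^2 + 3*s) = (s - 4)*(s - 1)*(s^2 - 3*s) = s*(s - 4)*(s - 1)*(s - 3)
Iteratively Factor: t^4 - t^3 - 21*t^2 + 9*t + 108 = (t + 3)*(t^3 - 4*t^2 - 9*t + 36) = (t + 3)^2*(t^2 - 7*t + 12) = (t - 3)*(t + 3)^2*(t - 4)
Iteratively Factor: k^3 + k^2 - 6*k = (k)*(k^2 + k - 6) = k*(k - 2)*(k + 3)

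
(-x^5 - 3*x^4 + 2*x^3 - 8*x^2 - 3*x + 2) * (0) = 0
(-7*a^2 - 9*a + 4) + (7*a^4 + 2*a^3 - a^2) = 7*a^4 + 2*a^3 - 8*a^2 - 9*a + 4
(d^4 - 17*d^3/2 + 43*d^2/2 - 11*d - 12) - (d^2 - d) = d^4 - 17*d^3/2 + 41*d^2/2 - 10*d - 12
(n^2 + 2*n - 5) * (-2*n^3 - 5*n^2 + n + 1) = -2*n^5 - 9*n^4 + n^3 + 28*n^2 - 3*n - 5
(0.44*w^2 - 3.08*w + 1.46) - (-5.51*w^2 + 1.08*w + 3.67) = 5.95*w^2 - 4.16*w - 2.21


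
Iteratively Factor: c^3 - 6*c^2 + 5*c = (c)*(c^2 - 6*c + 5) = c*(c - 5)*(c - 1)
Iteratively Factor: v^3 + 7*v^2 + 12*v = (v)*(v^2 + 7*v + 12) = v*(v + 3)*(v + 4)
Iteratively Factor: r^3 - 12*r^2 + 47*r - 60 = (r - 5)*(r^2 - 7*r + 12) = (r - 5)*(r - 4)*(r - 3)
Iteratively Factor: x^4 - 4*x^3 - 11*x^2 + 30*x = (x + 3)*(x^3 - 7*x^2 + 10*x) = x*(x + 3)*(x^2 - 7*x + 10) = x*(x - 5)*(x + 3)*(x - 2)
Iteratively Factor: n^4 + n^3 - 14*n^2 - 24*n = (n + 3)*(n^3 - 2*n^2 - 8*n) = n*(n + 3)*(n^2 - 2*n - 8) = n*(n - 4)*(n + 3)*(n + 2)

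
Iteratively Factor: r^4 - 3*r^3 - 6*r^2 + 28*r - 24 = (r + 3)*(r^3 - 6*r^2 + 12*r - 8) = (r - 2)*(r + 3)*(r^2 - 4*r + 4) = (r - 2)^2*(r + 3)*(r - 2)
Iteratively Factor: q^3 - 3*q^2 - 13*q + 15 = (q + 3)*(q^2 - 6*q + 5) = (q - 1)*(q + 3)*(q - 5)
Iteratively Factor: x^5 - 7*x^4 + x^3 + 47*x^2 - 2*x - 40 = (x + 1)*(x^4 - 8*x^3 + 9*x^2 + 38*x - 40) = (x - 1)*(x + 1)*(x^3 - 7*x^2 + 2*x + 40) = (x - 5)*(x - 1)*(x + 1)*(x^2 - 2*x - 8) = (x - 5)*(x - 1)*(x + 1)*(x + 2)*(x - 4)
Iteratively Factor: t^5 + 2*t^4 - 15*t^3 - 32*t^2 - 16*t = (t + 1)*(t^4 + t^3 - 16*t^2 - 16*t) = (t + 1)*(t + 4)*(t^3 - 3*t^2 - 4*t) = (t + 1)^2*(t + 4)*(t^2 - 4*t) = (t - 4)*(t + 1)^2*(t + 4)*(t)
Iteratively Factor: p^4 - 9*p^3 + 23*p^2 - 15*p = (p - 1)*(p^3 - 8*p^2 + 15*p) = (p - 3)*(p - 1)*(p^2 - 5*p) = (p - 5)*(p - 3)*(p - 1)*(p)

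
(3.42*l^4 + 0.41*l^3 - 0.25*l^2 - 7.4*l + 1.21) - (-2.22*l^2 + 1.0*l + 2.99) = 3.42*l^4 + 0.41*l^3 + 1.97*l^2 - 8.4*l - 1.78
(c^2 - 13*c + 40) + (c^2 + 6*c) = 2*c^2 - 7*c + 40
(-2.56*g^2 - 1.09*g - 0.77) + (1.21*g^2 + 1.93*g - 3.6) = -1.35*g^2 + 0.84*g - 4.37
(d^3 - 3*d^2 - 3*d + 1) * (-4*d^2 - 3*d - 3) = -4*d^5 + 9*d^4 + 18*d^3 + 14*d^2 + 6*d - 3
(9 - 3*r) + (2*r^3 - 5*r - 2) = 2*r^3 - 8*r + 7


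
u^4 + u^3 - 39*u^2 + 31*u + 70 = (u - 5)*(u - 2)*(u + 1)*(u + 7)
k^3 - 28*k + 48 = (k - 4)*(k - 2)*(k + 6)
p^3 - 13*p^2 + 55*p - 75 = (p - 5)^2*(p - 3)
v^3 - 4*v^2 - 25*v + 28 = (v - 7)*(v - 1)*(v + 4)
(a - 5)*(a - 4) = a^2 - 9*a + 20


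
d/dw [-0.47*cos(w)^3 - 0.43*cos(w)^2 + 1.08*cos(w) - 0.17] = (1.41*cos(w)^2 + 0.86*cos(w) - 1.08)*sin(w)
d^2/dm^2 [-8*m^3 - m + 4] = -48*m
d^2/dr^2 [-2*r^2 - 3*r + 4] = -4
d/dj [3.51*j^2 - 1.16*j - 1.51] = 7.02*j - 1.16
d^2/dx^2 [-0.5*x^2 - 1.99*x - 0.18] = -1.00000000000000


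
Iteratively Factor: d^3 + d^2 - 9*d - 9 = (d + 1)*(d^2 - 9) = (d + 1)*(d + 3)*(d - 3)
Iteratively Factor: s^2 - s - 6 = (s - 3)*(s + 2)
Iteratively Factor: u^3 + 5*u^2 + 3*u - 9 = (u + 3)*(u^2 + 2*u - 3) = (u + 3)^2*(u - 1)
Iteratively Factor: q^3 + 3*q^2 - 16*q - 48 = (q - 4)*(q^2 + 7*q + 12) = (q - 4)*(q + 4)*(q + 3)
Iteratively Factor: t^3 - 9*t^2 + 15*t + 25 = (t - 5)*(t^2 - 4*t - 5) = (t - 5)^2*(t + 1)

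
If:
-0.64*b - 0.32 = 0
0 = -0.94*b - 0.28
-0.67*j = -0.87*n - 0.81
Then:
No Solution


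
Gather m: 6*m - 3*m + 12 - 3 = 3*m + 9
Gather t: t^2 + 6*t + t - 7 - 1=t^2 + 7*t - 8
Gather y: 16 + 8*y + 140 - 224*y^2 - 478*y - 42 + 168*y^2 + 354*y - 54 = -56*y^2 - 116*y + 60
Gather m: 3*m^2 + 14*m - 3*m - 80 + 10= 3*m^2 + 11*m - 70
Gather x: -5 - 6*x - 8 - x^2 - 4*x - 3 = -x^2 - 10*x - 16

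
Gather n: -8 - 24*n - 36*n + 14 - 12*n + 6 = 12 - 72*n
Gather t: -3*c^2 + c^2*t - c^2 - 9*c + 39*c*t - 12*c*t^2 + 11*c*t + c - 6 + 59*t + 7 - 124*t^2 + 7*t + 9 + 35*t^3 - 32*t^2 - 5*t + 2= -4*c^2 - 8*c + 35*t^3 + t^2*(-12*c - 156) + t*(c^2 + 50*c + 61) + 12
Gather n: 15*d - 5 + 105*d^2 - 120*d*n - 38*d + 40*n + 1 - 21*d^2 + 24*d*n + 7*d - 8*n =84*d^2 - 16*d + n*(32 - 96*d) - 4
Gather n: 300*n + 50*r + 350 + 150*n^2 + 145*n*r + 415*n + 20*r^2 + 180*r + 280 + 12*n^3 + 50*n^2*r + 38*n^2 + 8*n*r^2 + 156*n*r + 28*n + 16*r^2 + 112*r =12*n^3 + n^2*(50*r + 188) + n*(8*r^2 + 301*r + 743) + 36*r^2 + 342*r + 630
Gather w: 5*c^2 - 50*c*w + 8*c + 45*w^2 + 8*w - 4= 5*c^2 + 8*c + 45*w^2 + w*(8 - 50*c) - 4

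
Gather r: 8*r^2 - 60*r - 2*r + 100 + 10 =8*r^2 - 62*r + 110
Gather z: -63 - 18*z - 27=-18*z - 90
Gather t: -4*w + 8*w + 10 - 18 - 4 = 4*w - 12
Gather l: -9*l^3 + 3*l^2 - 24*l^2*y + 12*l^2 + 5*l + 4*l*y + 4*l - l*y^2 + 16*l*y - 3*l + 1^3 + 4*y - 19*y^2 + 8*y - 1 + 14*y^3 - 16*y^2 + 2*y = -9*l^3 + l^2*(15 - 24*y) + l*(-y^2 + 20*y + 6) + 14*y^3 - 35*y^2 + 14*y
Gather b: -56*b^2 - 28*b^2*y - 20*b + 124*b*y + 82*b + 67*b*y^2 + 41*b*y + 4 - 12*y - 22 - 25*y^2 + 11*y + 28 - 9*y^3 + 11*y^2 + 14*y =b^2*(-28*y - 56) + b*(67*y^2 + 165*y + 62) - 9*y^3 - 14*y^2 + 13*y + 10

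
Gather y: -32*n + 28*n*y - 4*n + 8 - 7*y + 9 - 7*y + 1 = -36*n + y*(28*n - 14) + 18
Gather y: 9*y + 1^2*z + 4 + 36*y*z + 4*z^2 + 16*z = y*(36*z + 9) + 4*z^2 + 17*z + 4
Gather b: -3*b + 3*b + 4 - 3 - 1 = 0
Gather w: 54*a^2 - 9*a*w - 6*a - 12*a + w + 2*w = 54*a^2 - 18*a + w*(3 - 9*a)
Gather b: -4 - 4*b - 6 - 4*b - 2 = -8*b - 12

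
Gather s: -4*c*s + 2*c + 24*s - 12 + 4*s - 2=2*c + s*(28 - 4*c) - 14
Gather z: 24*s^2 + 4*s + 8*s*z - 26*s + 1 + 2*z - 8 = 24*s^2 - 22*s + z*(8*s + 2) - 7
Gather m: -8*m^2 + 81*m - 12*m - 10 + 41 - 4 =-8*m^2 + 69*m + 27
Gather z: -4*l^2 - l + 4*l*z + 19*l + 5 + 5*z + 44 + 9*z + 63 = -4*l^2 + 18*l + z*(4*l + 14) + 112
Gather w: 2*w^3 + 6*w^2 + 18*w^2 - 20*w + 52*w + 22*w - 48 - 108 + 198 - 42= 2*w^3 + 24*w^2 + 54*w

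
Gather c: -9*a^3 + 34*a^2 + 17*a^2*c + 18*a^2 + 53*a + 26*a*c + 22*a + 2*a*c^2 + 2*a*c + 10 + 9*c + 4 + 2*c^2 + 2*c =-9*a^3 + 52*a^2 + 75*a + c^2*(2*a + 2) + c*(17*a^2 + 28*a + 11) + 14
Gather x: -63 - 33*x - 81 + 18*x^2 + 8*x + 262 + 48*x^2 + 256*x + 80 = 66*x^2 + 231*x + 198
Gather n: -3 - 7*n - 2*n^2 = -2*n^2 - 7*n - 3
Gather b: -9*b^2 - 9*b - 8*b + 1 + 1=-9*b^2 - 17*b + 2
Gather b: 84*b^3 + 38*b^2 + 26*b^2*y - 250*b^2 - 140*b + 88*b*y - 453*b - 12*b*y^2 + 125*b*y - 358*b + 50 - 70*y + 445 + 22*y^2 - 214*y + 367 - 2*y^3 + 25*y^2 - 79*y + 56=84*b^3 + b^2*(26*y - 212) + b*(-12*y^2 + 213*y - 951) - 2*y^3 + 47*y^2 - 363*y + 918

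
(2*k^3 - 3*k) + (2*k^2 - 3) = 2*k^3 + 2*k^2 - 3*k - 3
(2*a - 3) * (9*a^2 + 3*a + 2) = 18*a^3 - 21*a^2 - 5*a - 6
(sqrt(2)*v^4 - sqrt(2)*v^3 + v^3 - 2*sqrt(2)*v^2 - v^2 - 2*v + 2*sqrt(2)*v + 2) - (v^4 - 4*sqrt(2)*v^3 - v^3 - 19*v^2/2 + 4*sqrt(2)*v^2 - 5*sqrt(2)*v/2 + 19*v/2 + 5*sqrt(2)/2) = -v^4 + sqrt(2)*v^4 + 2*v^3 + 3*sqrt(2)*v^3 - 6*sqrt(2)*v^2 + 17*v^2/2 - 23*v/2 + 9*sqrt(2)*v/2 - 5*sqrt(2)/2 + 2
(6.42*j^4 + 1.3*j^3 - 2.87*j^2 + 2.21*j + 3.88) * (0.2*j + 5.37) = 1.284*j^5 + 34.7354*j^4 + 6.407*j^3 - 14.9699*j^2 + 12.6437*j + 20.8356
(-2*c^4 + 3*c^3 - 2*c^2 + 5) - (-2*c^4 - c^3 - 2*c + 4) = 4*c^3 - 2*c^2 + 2*c + 1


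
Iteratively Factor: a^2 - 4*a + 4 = (a - 2)*(a - 2)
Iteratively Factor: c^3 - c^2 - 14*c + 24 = (c - 2)*(c^2 + c - 12) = (c - 3)*(c - 2)*(c + 4)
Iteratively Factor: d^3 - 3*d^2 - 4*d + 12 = (d - 3)*(d^2 - 4) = (d - 3)*(d + 2)*(d - 2)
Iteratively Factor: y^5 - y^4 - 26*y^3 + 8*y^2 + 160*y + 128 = (y + 2)*(y^4 - 3*y^3 - 20*y^2 + 48*y + 64) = (y + 1)*(y + 2)*(y^3 - 4*y^2 - 16*y + 64) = (y + 1)*(y + 2)*(y + 4)*(y^2 - 8*y + 16) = (y - 4)*(y + 1)*(y + 2)*(y + 4)*(y - 4)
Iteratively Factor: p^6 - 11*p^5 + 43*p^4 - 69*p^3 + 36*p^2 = (p - 3)*(p^5 - 8*p^4 + 19*p^3 - 12*p^2) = p*(p - 3)*(p^4 - 8*p^3 + 19*p^2 - 12*p) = p*(p - 3)^2*(p^3 - 5*p^2 + 4*p) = p*(p - 4)*(p - 3)^2*(p^2 - p) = p*(p - 4)*(p - 3)^2*(p - 1)*(p)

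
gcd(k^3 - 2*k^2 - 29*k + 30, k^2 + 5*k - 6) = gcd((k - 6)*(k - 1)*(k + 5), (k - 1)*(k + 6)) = k - 1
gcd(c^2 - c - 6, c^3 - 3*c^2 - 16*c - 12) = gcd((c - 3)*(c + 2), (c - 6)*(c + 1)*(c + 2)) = c + 2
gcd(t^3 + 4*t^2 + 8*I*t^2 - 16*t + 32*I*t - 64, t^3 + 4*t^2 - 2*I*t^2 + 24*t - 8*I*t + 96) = t^2 + t*(4 + 4*I) + 16*I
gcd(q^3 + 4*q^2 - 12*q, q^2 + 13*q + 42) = q + 6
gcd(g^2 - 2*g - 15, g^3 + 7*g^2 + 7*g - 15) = g + 3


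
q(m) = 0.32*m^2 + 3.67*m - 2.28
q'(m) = 0.64*m + 3.67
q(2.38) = 8.27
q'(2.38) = 5.19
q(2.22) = 7.44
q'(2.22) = 5.09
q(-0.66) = -4.56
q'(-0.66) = 3.25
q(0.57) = -0.08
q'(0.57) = 4.03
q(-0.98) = -5.57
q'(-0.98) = 3.04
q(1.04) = 1.88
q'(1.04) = 4.34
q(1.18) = 2.50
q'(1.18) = 4.43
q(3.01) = 11.67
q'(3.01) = 5.60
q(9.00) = 56.67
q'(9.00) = 9.43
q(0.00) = -2.28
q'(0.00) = 3.67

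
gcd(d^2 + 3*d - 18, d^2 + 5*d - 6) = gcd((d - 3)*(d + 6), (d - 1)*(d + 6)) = d + 6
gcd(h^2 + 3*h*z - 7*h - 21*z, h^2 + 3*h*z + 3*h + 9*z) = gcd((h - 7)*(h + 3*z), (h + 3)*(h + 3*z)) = h + 3*z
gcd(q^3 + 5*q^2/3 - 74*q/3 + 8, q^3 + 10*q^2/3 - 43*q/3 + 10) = q + 6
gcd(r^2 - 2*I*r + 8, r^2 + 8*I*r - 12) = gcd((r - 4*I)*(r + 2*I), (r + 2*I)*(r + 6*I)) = r + 2*I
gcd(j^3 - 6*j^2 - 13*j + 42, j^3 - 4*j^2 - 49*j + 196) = j - 7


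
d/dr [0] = 0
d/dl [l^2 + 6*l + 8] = 2*l + 6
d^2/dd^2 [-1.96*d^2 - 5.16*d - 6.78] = -3.92000000000000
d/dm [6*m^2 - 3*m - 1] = 12*m - 3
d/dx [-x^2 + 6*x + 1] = 6 - 2*x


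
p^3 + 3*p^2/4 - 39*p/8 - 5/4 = (p - 2)*(p + 1/4)*(p + 5/2)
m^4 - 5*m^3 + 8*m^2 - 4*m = m*(m - 2)^2*(m - 1)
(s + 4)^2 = s^2 + 8*s + 16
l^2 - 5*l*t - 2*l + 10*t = (l - 2)*(l - 5*t)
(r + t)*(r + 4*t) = r^2 + 5*r*t + 4*t^2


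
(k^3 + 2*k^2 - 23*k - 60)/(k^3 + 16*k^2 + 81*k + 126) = (k^2 - k - 20)/(k^2 + 13*k + 42)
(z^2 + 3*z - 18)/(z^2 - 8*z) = (z^2 + 3*z - 18)/(z*(z - 8))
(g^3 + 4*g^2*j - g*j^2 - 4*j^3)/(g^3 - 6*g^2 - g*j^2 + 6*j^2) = (g + 4*j)/(g - 6)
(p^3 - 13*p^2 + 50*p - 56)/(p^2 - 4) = (p^2 - 11*p + 28)/(p + 2)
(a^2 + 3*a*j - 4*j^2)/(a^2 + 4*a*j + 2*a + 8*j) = (a - j)/(a + 2)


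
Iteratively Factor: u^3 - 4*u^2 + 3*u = (u)*(u^2 - 4*u + 3) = u*(u - 1)*(u - 3)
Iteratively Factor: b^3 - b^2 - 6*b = (b)*(b^2 - b - 6) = b*(b - 3)*(b + 2)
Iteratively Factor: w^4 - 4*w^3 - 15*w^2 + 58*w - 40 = (w - 1)*(w^3 - 3*w^2 - 18*w + 40) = (w - 5)*(w - 1)*(w^2 + 2*w - 8) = (w - 5)*(w - 1)*(w + 4)*(w - 2)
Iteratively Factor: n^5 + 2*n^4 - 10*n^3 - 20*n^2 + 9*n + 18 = (n + 3)*(n^4 - n^3 - 7*n^2 + n + 6) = (n - 1)*(n + 3)*(n^3 - 7*n - 6) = (n - 1)*(n + 2)*(n + 3)*(n^2 - 2*n - 3) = (n - 3)*(n - 1)*(n + 2)*(n + 3)*(n + 1)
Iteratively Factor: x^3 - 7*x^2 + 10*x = (x - 2)*(x^2 - 5*x) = x*(x - 2)*(x - 5)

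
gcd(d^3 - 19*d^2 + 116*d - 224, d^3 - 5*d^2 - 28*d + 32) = d - 8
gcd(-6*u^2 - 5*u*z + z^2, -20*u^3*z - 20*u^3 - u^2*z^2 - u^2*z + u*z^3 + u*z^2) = 1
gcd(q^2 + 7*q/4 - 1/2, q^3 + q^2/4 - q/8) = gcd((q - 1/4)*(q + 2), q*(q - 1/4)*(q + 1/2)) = q - 1/4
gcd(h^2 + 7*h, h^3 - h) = h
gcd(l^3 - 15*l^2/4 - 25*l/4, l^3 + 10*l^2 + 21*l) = l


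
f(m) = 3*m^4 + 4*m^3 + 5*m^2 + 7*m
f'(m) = 12*m^3 + 12*m^2 + 10*m + 7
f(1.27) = 32.95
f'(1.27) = 63.64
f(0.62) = 7.66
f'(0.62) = 20.67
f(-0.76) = -3.19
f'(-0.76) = 1.06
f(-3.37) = 267.04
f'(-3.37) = -349.69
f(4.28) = 1441.85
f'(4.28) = 1210.45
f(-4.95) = 1403.83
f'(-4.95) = -1203.92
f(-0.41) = -2.22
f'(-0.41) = 4.09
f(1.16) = 26.52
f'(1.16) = 53.48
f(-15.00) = 139395.00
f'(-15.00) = -37943.00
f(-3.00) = 159.00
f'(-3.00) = -239.00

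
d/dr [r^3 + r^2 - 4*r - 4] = 3*r^2 + 2*r - 4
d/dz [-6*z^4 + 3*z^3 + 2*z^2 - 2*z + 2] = -24*z^3 + 9*z^2 + 4*z - 2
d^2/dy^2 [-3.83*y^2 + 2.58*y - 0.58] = -7.66000000000000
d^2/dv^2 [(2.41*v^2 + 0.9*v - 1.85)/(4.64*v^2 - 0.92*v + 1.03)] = (59.328896*v^3 - 308.085792*v^2 + 21.576*v + 21.370578)/(99.897344*v^6 - 59.421696*v^5 + 78.308352*v^4 - 27.159872*v^3 + 17.383104*v^2 - 2.928084*v + 1.092727)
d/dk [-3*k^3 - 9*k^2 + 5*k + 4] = -9*k^2 - 18*k + 5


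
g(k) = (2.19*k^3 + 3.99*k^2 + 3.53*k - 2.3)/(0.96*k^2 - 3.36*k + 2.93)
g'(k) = (3.36 - 1.92*k)*(2.19*k^3 + 3.99*k^2 + 3.53*k - 2.3)/(0.96*k^2 - 3.36*k + 2.93)^2 + (6.57*k^2 + 7.98*k + 3.53)/(0.96*k^2 - 3.36*k + 2.93) = (2.1024*k^4 - 14.7168*k^3 + 2.4549*k^2 + 27.7974*k + 2.6149)/(0.9216*k^4 - 6.4512*k^3 + 16.9152*k^2 - 19.6896*k + 8.5849)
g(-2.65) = -1.31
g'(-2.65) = 0.94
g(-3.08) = -1.76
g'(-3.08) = 1.12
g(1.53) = 556.30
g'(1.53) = 7297.56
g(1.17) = 34.51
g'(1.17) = 192.65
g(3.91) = 45.52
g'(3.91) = -11.99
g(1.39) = 141.56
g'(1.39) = 1093.95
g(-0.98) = -0.56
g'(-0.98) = -0.13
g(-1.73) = -0.67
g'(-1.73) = 0.42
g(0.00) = -0.78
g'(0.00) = 0.30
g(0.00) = -0.78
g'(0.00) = 0.30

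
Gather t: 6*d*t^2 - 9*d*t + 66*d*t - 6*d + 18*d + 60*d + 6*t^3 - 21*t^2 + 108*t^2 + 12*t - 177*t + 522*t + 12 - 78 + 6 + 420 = 72*d + 6*t^3 + t^2*(6*d + 87) + t*(57*d + 357) + 360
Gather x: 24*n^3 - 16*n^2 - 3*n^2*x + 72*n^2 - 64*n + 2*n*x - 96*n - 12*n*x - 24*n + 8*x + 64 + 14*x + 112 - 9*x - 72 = 24*n^3 + 56*n^2 - 184*n + x*(-3*n^2 - 10*n + 13) + 104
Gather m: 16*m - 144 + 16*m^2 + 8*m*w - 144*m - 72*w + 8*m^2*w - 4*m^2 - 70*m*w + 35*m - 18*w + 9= m^2*(8*w + 12) + m*(-62*w - 93) - 90*w - 135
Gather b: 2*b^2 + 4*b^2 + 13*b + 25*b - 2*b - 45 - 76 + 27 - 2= 6*b^2 + 36*b - 96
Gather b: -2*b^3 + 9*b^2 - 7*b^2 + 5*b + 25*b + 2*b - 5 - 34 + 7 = -2*b^3 + 2*b^2 + 32*b - 32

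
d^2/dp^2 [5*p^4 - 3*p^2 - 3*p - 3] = 60*p^2 - 6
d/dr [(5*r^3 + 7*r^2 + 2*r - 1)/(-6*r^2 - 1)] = (-30*r^4 - 3*r^2 - 26*r - 2)/(36*r^4 + 12*r^2 + 1)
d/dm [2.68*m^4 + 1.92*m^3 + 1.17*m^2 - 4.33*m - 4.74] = 10.72*m^3 + 5.76*m^2 + 2.34*m - 4.33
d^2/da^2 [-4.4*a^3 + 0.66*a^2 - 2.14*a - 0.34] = 1.32 - 26.4*a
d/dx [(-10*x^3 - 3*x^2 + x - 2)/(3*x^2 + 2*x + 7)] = (-30*x^4 - 40*x^3 - 219*x^2 - 30*x + 11)/(9*x^4 + 12*x^3 + 46*x^2 + 28*x + 49)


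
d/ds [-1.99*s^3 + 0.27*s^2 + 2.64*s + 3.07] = -5.97*s^2 + 0.54*s + 2.64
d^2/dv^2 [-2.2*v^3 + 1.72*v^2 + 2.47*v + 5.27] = 3.44 - 13.2*v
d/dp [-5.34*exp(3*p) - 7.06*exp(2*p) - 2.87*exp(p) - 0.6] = (-16.02*exp(2*p) - 14.12*exp(p) - 2.87)*exp(p)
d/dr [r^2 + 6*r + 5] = 2*r + 6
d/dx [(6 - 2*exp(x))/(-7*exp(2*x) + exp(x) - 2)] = 2*(-(exp(x) - 3)*(14*exp(x) - 1) + 7*exp(2*x) - exp(x) + 2)*exp(x)/(7*exp(2*x) - exp(x) + 2)^2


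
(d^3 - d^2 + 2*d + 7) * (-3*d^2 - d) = -3*d^5 + 2*d^4 - 5*d^3 - 23*d^2 - 7*d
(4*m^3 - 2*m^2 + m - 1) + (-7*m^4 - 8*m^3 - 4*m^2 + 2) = -7*m^4 - 4*m^3 - 6*m^2 + m + 1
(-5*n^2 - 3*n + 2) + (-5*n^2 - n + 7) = -10*n^2 - 4*n + 9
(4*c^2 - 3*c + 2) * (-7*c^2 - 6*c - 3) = -28*c^4 - 3*c^3 - 8*c^2 - 3*c - 6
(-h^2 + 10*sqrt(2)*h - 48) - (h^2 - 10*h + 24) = -2*h^2 + 10*h + 10*sqrt(2)*h - 72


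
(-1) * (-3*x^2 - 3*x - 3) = 3*x^2 + 3*x + 3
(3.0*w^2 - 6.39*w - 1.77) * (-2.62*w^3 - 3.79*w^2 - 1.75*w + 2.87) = -7.86*w^5 + 5.3718*w^4 + 23.6055*w^3 + 26.5008*w^2 - 15.2418*w - 5.0799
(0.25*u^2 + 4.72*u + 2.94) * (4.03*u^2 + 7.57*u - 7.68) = 1.0075*u^4 + 20.9141*u^3 + 45.6586*u^2 - 13.9938*u - 22.5792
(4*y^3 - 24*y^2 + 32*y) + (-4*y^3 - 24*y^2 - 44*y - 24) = -48*y^2 - 12*y - 24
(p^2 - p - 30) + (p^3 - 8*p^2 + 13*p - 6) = p^3 - 7*p^2 + 12*p - 36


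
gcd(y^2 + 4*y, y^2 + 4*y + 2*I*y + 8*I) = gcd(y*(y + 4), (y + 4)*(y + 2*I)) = y + 4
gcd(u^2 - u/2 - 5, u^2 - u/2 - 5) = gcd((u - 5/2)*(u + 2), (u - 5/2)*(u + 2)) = u^2 - u/2 - 5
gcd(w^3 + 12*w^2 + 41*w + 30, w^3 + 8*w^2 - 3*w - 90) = w^2 + 11*w + 30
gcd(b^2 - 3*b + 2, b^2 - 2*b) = b - 2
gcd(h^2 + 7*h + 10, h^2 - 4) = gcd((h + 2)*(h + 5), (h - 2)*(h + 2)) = h + 2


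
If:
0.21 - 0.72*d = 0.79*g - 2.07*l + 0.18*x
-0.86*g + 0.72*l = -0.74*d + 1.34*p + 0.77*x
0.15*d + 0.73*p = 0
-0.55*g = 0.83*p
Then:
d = 0.652389132182502*x + 0.0673640898627291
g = 0.202297501760203*x + 0.0208887401940468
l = 0.391079807517856*x - 0.0700462563021923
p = -0.134052561407363*x - 0.0138419362731635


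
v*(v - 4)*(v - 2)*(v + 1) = v^4 - 5*v^3 + 2*v^2 + 8*v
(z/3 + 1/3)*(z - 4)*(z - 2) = z^3/3 - 5*z^2/3 + 2*z/3 + 8/3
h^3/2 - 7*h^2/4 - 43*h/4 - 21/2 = (h/2 + 1)*(h - 7)*(h + 3/2)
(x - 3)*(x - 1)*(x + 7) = x^3 + 3*x^2 - 25*x + 21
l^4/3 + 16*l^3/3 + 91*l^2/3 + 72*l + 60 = (l/3 + 1)*(l + 2)*(l + 5)*(l + 6)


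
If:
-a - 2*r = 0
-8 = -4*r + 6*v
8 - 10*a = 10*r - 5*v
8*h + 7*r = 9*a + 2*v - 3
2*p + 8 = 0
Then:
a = 1/5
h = -33/80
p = -4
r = -1/10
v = -7/5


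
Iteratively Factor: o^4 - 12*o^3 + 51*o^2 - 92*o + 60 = (o - 2)*(o^3 - 10*o^2 + 31*o - 30) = (o - 5)*(o - 2)*(o^2 - 5*o + 6) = (o - 5)*(o - 3)*(o - 2)*(o - 2)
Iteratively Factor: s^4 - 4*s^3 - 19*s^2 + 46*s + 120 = (s - 5)*(s^3 + s^2 - 14*s - 24) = (s - 5)*(s + 2)*(s^2 - s - 12) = (s - 5)*(s - 4)*(s + 2)*(s + 3)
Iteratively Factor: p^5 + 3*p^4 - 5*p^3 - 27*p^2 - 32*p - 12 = (p - 3)*(p^4 + 6*p^3 + 13*p^2 + 12*p + 4) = (p - 3)*(p + 2)*(p^3 + 4*p^2 + 5*p + 2) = (p - 3)*(p + 2)^2*(p^2 + 2*p + 1) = (p - 3)*(p + 1)*(p + 2)^2*(p + 1)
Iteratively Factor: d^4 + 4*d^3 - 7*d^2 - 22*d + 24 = (d + 4)*(d^3 - 7*d + 6) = (d + 3)*(d + 4)*(d^2 - 3*d + 2) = (d - 2)*(d + 3)*(d + 4)*(d - 1)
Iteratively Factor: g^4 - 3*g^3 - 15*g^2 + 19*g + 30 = (g + 3)*(g^3 - 6*g^2 + 3*g + 10) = (g + 1)*(g + 3)*(g^2 - 7*g + 10) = (g - 2)*(g + 1)*(g + 3)*(g - 5)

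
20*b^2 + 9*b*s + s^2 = (4*b + s)*(5*b + s)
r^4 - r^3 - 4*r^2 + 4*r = r*(r - 2)*(r - 1)*(r + 2)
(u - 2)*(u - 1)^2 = u^3 - 4*u^2 + 5*u - 2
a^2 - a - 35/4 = (a - 7/2)*(a + 5/2)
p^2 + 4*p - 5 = (p - 1)*(p + 5)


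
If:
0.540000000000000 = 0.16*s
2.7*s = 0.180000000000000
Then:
No Solution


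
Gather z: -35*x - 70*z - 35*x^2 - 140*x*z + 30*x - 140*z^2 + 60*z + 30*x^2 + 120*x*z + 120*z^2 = -5*x^2 - 5*x - 20*z^2 + z*(-20*x - 10)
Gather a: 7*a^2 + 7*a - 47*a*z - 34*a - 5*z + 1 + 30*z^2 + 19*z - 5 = 7*a^2 + a*(-47*z - 27) + 30*z^2 + 14*z - 4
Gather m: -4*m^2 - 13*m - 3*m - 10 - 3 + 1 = -4*m^2 - 16*m - 12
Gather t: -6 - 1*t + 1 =-t - 5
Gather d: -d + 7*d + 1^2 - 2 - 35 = 6*d - 36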